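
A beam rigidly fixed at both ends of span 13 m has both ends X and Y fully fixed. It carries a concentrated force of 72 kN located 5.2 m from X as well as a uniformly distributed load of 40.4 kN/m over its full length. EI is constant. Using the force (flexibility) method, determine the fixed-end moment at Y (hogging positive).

Take the two fixed-end moments M_X, M_Y as redundants; the released structure is the simple span XY.
Simple-span end rotations at X and Y under the given loads:
  at X: point load 72 at a = 5.2: Pab(L + b)/(6LEI) = 778.8/EI
  at Y: point load 72 at a = 5.2: Pab(L + a)/(6LEI) = 681.4/EI
  at X: UDL 40.4: wL³/(24EI) = 3698/EI
  at Y: UDL 40.4: wL³/(24EI) = 3698/EI
  θ_X0 = 4477/EI,  θ_Y0 = 4380/EI
Flexibility coefficients: a unit moment at one end gives L/(3EI) there and L/(6EI) at the far end, so f₁₁ = f₂₂ = 4.333/EI and f₁₂ = f₂₁ = 2.167/EI.
Compatibility — zero rotation at each built-in end:
  4.333 M_X + 2.167 M_Y = 4477
  2.167 M_X + 4.333 M_Y = 4380
Solving the pair gives M_X = 703.8 kN·m and M_Y = 658.8 kN·m (hogging).

M_Y = 658.8 kN·m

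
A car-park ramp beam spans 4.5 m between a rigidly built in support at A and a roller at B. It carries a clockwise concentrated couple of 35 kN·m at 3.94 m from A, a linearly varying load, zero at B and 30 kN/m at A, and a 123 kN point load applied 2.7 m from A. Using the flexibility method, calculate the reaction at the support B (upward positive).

Remove the prop at B; the released (primary) structure is a cantilever built in at A.
Free-end deflection of the primary structure under the applied loading (downward +):
  clockwise couple 35 at a = 3.94: M₀a(2L − a)/(2EI) = 348.9/EI
  triangular load, peak 30 at the fixed end: w₀L⁴/(30EI) = 410.1/EI
  point load 123 at a = 2.7: Pa²(3L − a)/(6EI) = 1614/EI
  δ_0 = 2373/EI
Tip deflection under a unit load at B: L³/(3EI) = 30.38/EI.
The prop prevents deflection at B: R_B = δ_0/δ_{BB} = 2373/30.38 = 78.12 kN.

R_B = 78.12 kN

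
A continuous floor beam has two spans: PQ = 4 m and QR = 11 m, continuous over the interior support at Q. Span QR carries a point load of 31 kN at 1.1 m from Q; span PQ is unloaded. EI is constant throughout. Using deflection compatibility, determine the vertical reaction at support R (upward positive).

R_R = 1.156 kN

Insert a hinge at Q; M_Q is the redundant, and each span becomes simply supported.
End slopes at the hinge Q, treating each span as simply supported:
  span QR: point load 31 at a = 1.1: Pab(L + b)/(6LEI) = 106.9/EI
  relative rotation θ_0 = (0 + 106.9)/EI = 106.9/EI
A unit hogging moment at Q produces rotation L₁/(3EI) + L₂/(3EI) = 5/EI.
Slope continuity at Q: θ_0 = M_Q·5/EI, so M_Q = 106.9/5 = 21.38 kN·m (hogging).
Span QR, ΣM about R: R_Q^{QR}·11 = 306.9 + 21.38, so R_Q^{QR} = 29.84 kN and R_R = 31 − 29.84 = 1.156 kN.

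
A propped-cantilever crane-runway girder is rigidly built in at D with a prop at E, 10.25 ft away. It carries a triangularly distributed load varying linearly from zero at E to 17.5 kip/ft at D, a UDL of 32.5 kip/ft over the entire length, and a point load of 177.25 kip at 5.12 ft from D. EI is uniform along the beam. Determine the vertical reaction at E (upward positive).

R_E = 198.2 kip

Release the roller at E. Primary structure: cantilever fixed at D.
Primary-structure tip deflection at E by superposition:
  triangular load, peak 17.5 at the fixed end: w₀L⁴/(30EI) = 6439/EI
  UDL 32.5: wL⁴/(8EI) = 44842/EI
  point load 177.25 at a = 5.12: Pa²(3L − a)/(6EI) = 19848/EI
  δ_0 = 71130/EI
Flexibility coefficient — unit upward force at E: δ_{EE} = L³/(3EI) = 359/EI.
The prop prevents deflection at E: R_E = δ_0/δ_{EE} = 71130/359 = 198.2 kip.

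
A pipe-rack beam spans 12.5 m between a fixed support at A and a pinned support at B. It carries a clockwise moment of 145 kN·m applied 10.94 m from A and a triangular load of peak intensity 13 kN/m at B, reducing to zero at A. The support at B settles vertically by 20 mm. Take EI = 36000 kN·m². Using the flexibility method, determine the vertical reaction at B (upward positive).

Remove the prop at B; the released (primary) structure is a cantilever built in at A.
Primary-structure tip deflection at B by superposition:
  clockwise couple 145 at a = 10.94: M₀a(2L − a)/(2EI) = 11152/EI
  triangular load, peak 13 at the free end: 11w₀L⁴/(120EI) = 29093/EI
  δ_0 = 40245/EI
Flexibility coefficient — unit upward force at B: δ_{BB} = L³/(3EI) = 651/EI.
With EI = 36000 kN·m²: δ_0 = 1.1179 m and δ_{BB} = 0.018084 m/kN.
Compatibility — the beam at B must follow the support down by 0.02 m: δ_0 − R_B·δ_{BB} = 0.02, so R_B = (1.1179 − 0.02)/0.018084 = 60.71 kN.

R_B = 60.71 kN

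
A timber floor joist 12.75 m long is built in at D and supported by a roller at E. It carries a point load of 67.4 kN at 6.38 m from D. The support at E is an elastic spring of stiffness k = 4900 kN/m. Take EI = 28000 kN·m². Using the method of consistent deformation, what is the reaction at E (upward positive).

R_E = 20.92 kN

Choose R_E as the redundant. The primary structure is the cantilever fixed at D.
Deflection at E on the released cantilever, summing each load's contribution:
  point load 67.4 at a = 6.38: Pa²(3L − a)/(6EI) = 14572/EI
Flexibility coefficient — unit upward force at E: δ_{EE} = L³/(3EI) = 690.9/EI.
With EI = 28000 kN·m²: δ_0 = 0.52044 m and δ_{EE} = 0.024675 m/kN.
Compatibility — the spring shortens by R_E/k under the reaction it provides: δ_0 − R_E·δ_{EE} = R_E/k. With 1/k = 0.000204 m/kN, R_E = δ_0 / (δ_{EE} + 1/k) = 0.52044 / (0.024675 + 0.000204) = 20.92 kN.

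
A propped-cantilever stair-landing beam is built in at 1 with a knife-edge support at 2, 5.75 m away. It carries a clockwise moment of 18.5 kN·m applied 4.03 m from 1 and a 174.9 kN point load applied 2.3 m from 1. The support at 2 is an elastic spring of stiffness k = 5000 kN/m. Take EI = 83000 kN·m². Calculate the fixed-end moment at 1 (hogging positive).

Choose R_2 as the redundant. The primary structure is the cantilever fixed at 1.
Primary-structure tip deflection at 2 by superposition:
  clockwise couple 18.5 at a = 4.03: M₀a(2L − a)/(2EI) = 278.5/EI
  point load 174.9 at a = 2.3: Pa²(3L − a)/(6EI) = 2305/EI
  δ_0 = 2584/EI
Tip deflection under a unit load at 2: L³/(3EI) = 63.37/EI.
With EI = 83000 kN·m²: δ_0 = 0.03113 m and δ_{22} = 0.000763 m/kN.
Compatibility — the spring shortens by R_2/k under the reaction it provides: δ_0 − R_2·δ_{22} = R_2/k. With 1/k = 0.0002 m/kN, R_2 = δ_0 / (δ_{22} + 1/k) = 0.03113 / (0.000763 + 0.0002) = 32.31 kN.
Moment equilibrium about 1: M_1 = Σ(load moments about 1) − R_2·L = 420.8 − 32.31×5.75 = 235 kN·m.

M_1 = 235 kN·m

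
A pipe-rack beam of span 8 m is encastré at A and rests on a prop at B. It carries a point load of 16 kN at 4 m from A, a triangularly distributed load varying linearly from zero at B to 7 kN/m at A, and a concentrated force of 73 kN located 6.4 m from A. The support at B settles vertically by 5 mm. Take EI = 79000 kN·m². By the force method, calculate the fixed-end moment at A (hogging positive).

Take the reaction at B as the redundant and release it; the primary structure is a cantilever fixed at A.
Free-end deflection of the primary structure under the applied loading (downward +):
  point load 16 at a = 4: Pa²(3L − a)/(6EI) = 853.3/EI
  triangular load, peak 7 at the fixed end: w₀L⁴/(30EI) = 955.7/EI
  point load 73 at a = 6.4: Pa²(3L − a)/(6EI) = 8771/EI
  δ_0 = 10580/EI
Flexibility coefficient — unit upward force at B: δ_{BB} = L³/(3EI) = 170.7/EI.
With EI = 79000 kN·m²: δ_0 = 0.13392 m and δ_{BB} = 0.00216 m/kN.
Compatibility — the beam at B must follow the support down by 0.005 m: δ_0 − R_B·δ_{BB} = 0.005, so R_B = (0.13392 − 0.005)/0.00216 = 59.68 kN.
Moment equilibrium about A: M_A = Σ(load moments about A) − R_B·L = 605.9 − 59.68×8 = 128.4 kN·m.

M_A = 128.4 kN·m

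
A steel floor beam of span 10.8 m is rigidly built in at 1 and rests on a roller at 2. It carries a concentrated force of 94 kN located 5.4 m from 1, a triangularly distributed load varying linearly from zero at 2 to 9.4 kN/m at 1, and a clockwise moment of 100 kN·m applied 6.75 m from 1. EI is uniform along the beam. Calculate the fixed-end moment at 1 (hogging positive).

M_1 = 234.5 kN·m

Remove the prop at 2; the released (primary) structure is a cantilever built in at 1.
Free-end deflection of the primary structure under the applied loading (downward +):
  point load 94 at a = 5.4: Pa²(3L − a)/(6EI) = 12335/EI
  triangular load, peak 9.4 at the fixed end: w₀L⁴/(30EI) = 4263/EI
  clockwise couple 100 at a = 6.75: M₀a(2L − a)/(2EI) = 5012/EI
  δ_0 = 21609/EI
Flexibility coefficient — unit upward force at 2: δ_{22} = L³/(3EI) = 419.9/EI.
Compatibility at 2: δ_0 − R_2·δ_{22} = 0, so R_2 = 21609/419.9 = 51.46 kN.
Moment equilibrium about 1: M_1 = Σ(load moments about 1) − R_2·L = 790.3 − 51.46×10.8 = 234.5 kN·m.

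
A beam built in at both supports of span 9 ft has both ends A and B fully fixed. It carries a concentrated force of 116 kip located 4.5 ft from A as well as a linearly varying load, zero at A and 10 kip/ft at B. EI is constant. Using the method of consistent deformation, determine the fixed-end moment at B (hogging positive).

Release both end moments; the primary structure is a simply-supported span AB with redundants M_A and M_B.
Simple-span end rotations at A and B under the given loads:
  at A: point load 116 at a = 4.5: Pab(L + b)/(6LEI) = 587.2/EI
  at B: point load 116 at a = 4.5: Pab(L + a)/(6LEI) = 587.2/EI
  at A: triangular load, peak 10: 7w₀L³/(360EI) = 141.8/EI
  at B: triangular load, peak 10: w₀L³/(45EI) = 162/EI
  θ_A0 = 729/EI,  θ_B0 = 749.2/EI
Flexibility coefficients: a unit moment at one end gives L/(3EI) there and L/(6EI) at the far end, so f₁₁ = f₂₂ = 3/EI and f₁₂ = f₂₁ = 1.5/EI.
Compatibility — zero rotation at each built-in end:
  3 M_A + 1.5 M_B = 729
  1.5 M_A + 3 M_B = 749.2
Solving the pair gives M_A = 157.5 kip·ft and M_B = 171 kip·ft (hogging).

M_B = 171 kip·ft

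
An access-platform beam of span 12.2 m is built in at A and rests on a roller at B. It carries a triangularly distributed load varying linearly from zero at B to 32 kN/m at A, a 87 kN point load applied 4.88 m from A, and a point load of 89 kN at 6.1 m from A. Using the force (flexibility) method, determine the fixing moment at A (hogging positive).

M_A = 724.9 kN·m

Remove the prop at B; the released (primary) structure is a cantilever built in at A.
Free-end deflection of the primary structure under the applied loading (downward +):
  triangular load, peak 32 at the fixed end: w₀L⁴/(30EI) = 23630/EI
  point load 87 at a = 4.88: Pa²(3L − a)/(6EI) = 10953/EI
  point load 89 at a = 6.1: Pa²(3L − a)/(6EI) = 16834/EI
  δ_0 = 51418/EI
Flexibility coefficient — unit upward force at B: δ_{BB} = L³/(3EI) = 605.3/EI.
The prop prevents deflection at B: R_B = δ_0/δ_{BB} = 51418/605.3 = 84.95 kN.
Moment equilibrium about A: M_A = Σ(load moments about A) − R_B·L = 1761 − 84.95×12.2 = 724.9 kN·m.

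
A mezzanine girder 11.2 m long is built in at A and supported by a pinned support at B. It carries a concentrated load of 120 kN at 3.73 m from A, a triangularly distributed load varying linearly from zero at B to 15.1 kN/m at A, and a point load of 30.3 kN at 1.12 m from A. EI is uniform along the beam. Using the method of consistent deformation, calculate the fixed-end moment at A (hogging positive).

M_A = 404.1 kN·m

Choose R_B as the redundant. The primary structure is the cantilever fixed at A.
Downward deflection at the released point B due to the loads:
  point load 120 at a = 3.73: Pa²(3L − a)/(6EI) = 8312/EI
  triangular load, peak 15.1 at the fixed end: w₀L⁴/(30EI) = 7920/EI
  point load 30.3 at a = 1.12: Pa²(3L − a)/(6EI) = 205.8/EI
  δ_0 = 16437/EI
Flexibility coefficient — unit upward force at B: δ_{BB} = L³/(3EI) = 468.3/EI.
Compatibility at B: δ_0 − R_B·δ_{BB} = 0, so R_B = 16437/468.3 = 35.1 kN.
Moment equilibrium about A: M_A = Σ(load moments about A) − R_B·L = 797.2 − 35.1×11.2 = 404.1 kN·m.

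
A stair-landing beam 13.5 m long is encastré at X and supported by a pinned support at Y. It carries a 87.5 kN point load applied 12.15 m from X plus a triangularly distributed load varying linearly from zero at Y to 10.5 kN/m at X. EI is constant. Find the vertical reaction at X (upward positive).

Remove the prop at Y; the released (primary) structure is a cantilever built in at X.
Free-end deflection of the primary structure under the applied loading (downward +):
  point load 87.5 at a = 12.15: Pa²(3L − a)/(6EI) = 61033/EI
  triangular load, peak 10.5 at the fixed end: w₀L⁴/(30EI) = 11625/EI
  δ_0 = 72658/EI
Tip deflection under a unit load at Y: L³/(3EI) = 820.1/EI.
Compatibility at Y: δ_0 − R_Y·δ_{YY} = 0, so R_Y = 72658/820.1 = 88.59 kN.
Vertical equilibrium: R_X = ΣP − R_Y = 158.4 − 88.59 = 69.78 kN.

R_X = 69.78 kN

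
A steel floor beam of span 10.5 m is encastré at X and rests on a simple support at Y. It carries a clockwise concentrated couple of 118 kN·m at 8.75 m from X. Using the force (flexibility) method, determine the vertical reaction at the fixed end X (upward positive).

R_X = -16.39 kN

Take the reaction at Y as the redundant and release it; the primary structure is a cantilever fixed at X.
Downward deflection at the released point Y due to the loads:
  clockwise couple 118 at a = 8.75: M₀a(2L − a)/(2EI) = 6324/EI
Flexibility coefficient — unit upward force at Y: δ_{YY} = L³/(3EI) = 385.9/EI.
Compatibility at Y: δ_0 − R_Y·δ_{YY} = 0, so R_Y = 6324/385.9 = 16.39 kN.
Vertical equilibrium: R_X = ΣP − R_Y = 0 − 16.39 = -16.39 kN.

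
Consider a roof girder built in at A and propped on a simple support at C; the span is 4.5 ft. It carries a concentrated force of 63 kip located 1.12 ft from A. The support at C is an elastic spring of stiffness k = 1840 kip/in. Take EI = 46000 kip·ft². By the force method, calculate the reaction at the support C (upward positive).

R_C = 5.024 kip

Choose R_C as the redundant. The primary structure is the cantilever fixed at A.
Free-end deflection of the primary structure under the applied loading (downward +):
  point load 63 at a = 1.12: Pa²(3L − a)/(6EI) = 163.1/EI
Flexibility coefficient — unit upward force at C: δ_{CC} = L³/(3EI) = 30.38/EI.
With EI = 46000 kip·ft²: δ_0 = 0.003545 ft and δ_{CC} = 0.00066 ft/kip.
Compatibility — the spring shortens by R_C/k under the reaction it provides: δ_0 − R_C·δ_{CC} = R_C/k. With 1/k = 1/(1840×12) ft/kip = 0.000045 ft/kip, R_C = δ_0 / (δ_{CC} + 1/k) = 0.003545 / (0.00066 + 0.000045) = 5.024 kip.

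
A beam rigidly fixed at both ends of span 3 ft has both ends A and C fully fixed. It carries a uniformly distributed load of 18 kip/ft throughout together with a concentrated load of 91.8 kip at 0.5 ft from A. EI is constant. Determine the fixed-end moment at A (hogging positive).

M_A = 45.38 kip·ft

Release both end moments; the primary structure is a simply-supported span AC with redundants M_A and M_C.
On the primary (simply-supported) span, the end slopes from the loading are:
  at A: UDL 18: wL³/(24EI) = 20.25/EI
  at C: UDL 18: wL³/(24EI) = 20.25/EI
  at A: point load 91.8 at a = 0.5: Pab(L + b)/(6LEI) = 35.06/EI
  at C: point load 91.8 at a = 0.5: Pab(L + a)/(6LEI) = 22.31/EI
  θ_A0 = 55.31/EI,  θ_C0 = 42.56/EI
Flexibility coefficients: a unit moment at one end gives L/(3EI) there and L/(6EI) at the far end, so f₁₁ = f₂₂ = 1/EI and f₁₂ = f₂₁ = 0.5/EI.
Compatibility — zero rotation at each built-in end:
  1 M_A + 0.5 M_C = 55.31
  0.5 M_A + 1 M_C = 42.56
Solving the pair gives M_A = 45.38 kip·ft and M_C = 19.88 kip·ft (hogging).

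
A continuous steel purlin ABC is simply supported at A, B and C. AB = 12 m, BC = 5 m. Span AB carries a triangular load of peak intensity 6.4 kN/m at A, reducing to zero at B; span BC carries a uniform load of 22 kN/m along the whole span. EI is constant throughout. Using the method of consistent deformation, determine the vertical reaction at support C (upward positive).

R_C = 43.37 kN

Take M_B as the redundant. Released structure: two simple spans AB and BC with a hinge at B.
Rotations at B on the released spans (each span's end-slope, ×1/EI):
  span AB: triangular load, peak 6.4: 7w₀L³/(360EI) = 215/EI
  span BC: UDL 22: wL³/(24EI) = 114.6/EI
  relative rotation θ_0 = (215 + 114.6)/EI = 329.6/EI
A unit hogging moment at B produces rotation L₁/(3EI) + L₂/(3EI) = 5.667/EI.
Slope continuity at B: θ_0 = M_B·5.667/EI, so M_B = 329.6/5.667 = 58.17 kN·m (hogging).
Span BC, ΣM about C: R_B^{BC}·5 = 275 + 58.17, so R_B^{BC} = 66.63 kN and R_C = 110 − 66.63 = 43.37 kN.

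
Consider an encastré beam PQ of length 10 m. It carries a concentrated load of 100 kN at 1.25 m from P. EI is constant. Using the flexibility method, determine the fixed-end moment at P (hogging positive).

M_P = 95.7 kN·m

Release both end moments; the primary structure is a simply-supported span PQ with redundants M_P and M_Q.
Simple-span end rotations at P and Q under the given loads:
  at P: point load 100 at a = 1.25: Pab(L + b)/(6LEI) = 341.8/EI
  at Q: point load 100 at a = 1.25: Pab(L + a)/(6LEI) = 205.1/EI
  θ_P0 = 341.8/EI,  θ_Q0 = 205.1/EI
Flexibility coefficients: a unit moment at one end gives L/(3EI) there and L/(6EI) at the far end, so f₁₁ = f₂₂ = 3.333/EI and f₁₂ = f₂₁ = 1.667/EI.
Compatibility — zero rotation at each built-in end:
  3.333 M_P + 1.667 M_Q = 341.8
  1.667 M_P + 3.333 M_Q = 205.1
Solving the pair gives M_P = 95.7 kN·m and M_Q = 13.67 kN·m (hogging).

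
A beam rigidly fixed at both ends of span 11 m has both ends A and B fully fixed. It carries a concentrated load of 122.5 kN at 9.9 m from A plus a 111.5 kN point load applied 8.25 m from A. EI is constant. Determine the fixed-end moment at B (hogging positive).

M_B = 281.6 kN·m

Release both end moments; the primary structure is a simply-supported span AB with redundants M_A and M_B.
End rotations of the released simple span under the applied load (×1/EI):
  at A: point load 122.5 at a = 9.9: Pab(L + b)/(6LEI) = 244.6/EI
  at B: point load 122.5 at a = 9.9: Pab(L + a)/(6LEI) = 422.4/EI
  at A: point load 111.5 at a = 8.25: Pab(L + b)/(6LEI) = 527/EI
  at B: point load 111.5 at a = 8.25: Pab(L + a)/(6LEI) = 737.8/EI
  θ_A0 = 771.6/EI,  θ_B0 = 1160/EI
Flexibility coefficients: a unit moment at one end gives L/(3EI) there and L/(6EI) at the far end, so f₁₁ = f₂₂ = 3.667/EI and f₁₂ = f₂₁ = 1.833/EI.
Compatibility — zero rotation at each built-in end:
  3.667 M_A + 1.833 M_B = 771.6
  1.833 M_A + 3.667 M_B = 1160
Solving the pair gives M_A = 69.62 kN·m and M_B = 281.6 kN·m (hogging).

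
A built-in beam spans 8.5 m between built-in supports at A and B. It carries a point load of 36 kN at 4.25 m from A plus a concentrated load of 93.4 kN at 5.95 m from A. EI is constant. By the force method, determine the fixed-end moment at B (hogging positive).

M_B = 155 kN·m

Release both end moments; the primary structure is a simply-supported span AB with redundants M_A and M_B.
On the primary (simply-supported) span, the end slopes from the loading are:
  at A: point load 36 at a = 4.25: Pab(L + b)/(6LEI) = 162.6/EI
  at B: point load 36 at a = 4.25: Pab(L + a)/(6LEI) = 162.6/EI
  at A: point load 93.4 at a = 5.95: Pab(L + b)/(6LEI) = 307/EI
  at B: point load 93.4 at a = 5.95: Pab(L + a)/(6LEI) = 401.5/EI
  θ_A0 = 469.6/EI,  θ_B0 = 564.1/EI
Flexibility coefficients: a unit moment at one end gives L/(3EI) there and L/(6EI) at the far end, so f₁₁ = f₂₂ = 2.833/EI and f₁₂ = f₂₁ = 1.417/EI.
Compatibility — zero rotation at each built-in end:
  2.833 M_A + 1.417 M_B = 469.6
  1.417 M_A + 2.833 M_B = 564.1
Solving the pair gives M_A = 88.27 kN·m and M_B = 155 kN·m (hogging).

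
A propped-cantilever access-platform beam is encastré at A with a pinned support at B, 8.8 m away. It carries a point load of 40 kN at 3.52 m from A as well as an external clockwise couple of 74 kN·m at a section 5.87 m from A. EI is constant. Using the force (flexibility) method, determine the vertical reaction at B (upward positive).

R_B = 19.54 kN

Remove the prop at B; the released (primary) structure is a cantilever built in at A.
Downward deflection at the released point B due to the loads:
  point load 40 at a = 3.52: Pa²(3L − a)/(6EI) = 1890/EI
  clockwise couple 74 at a = 5.87: M₀a(2L − a)/(2EI) = 2548/EI
  δ_0 = 4438/EI
Flexibility coefficient — unit upward force at B: δ_{BB} = L³/(3EI) = 227.2/EI.
The prop prevents deflection at B: R_B = δ_0/δ_{BB} = 4438/227.2 = 19.54 kN.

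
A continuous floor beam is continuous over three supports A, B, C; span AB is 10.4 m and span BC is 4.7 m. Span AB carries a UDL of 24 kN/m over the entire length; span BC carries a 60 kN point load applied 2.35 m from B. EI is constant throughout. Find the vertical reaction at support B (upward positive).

Take M_B as the redundant. Released structure: two simple spans AB and BC with a hinge at B.
Rotations at B on the released spans (each span's end-slope, ×1/EI):
  span AB: UDL 24: wL³/(24EI) = 1125/EI
  span BC: point load 60 at a = 2.35: Pab(L + b)/(6LEI) = 82.84/EI
  relative rotation θ_0 = (1125 + 82.84)/EI = 1208/EI
A unit hogging moment at B produces rotation L₁/(3EI) + L₂/(3EI) = 5.033/EI.
Slope continuity at B: θ_0 = M_B·5.033/EI, so M_B = 1208/5.033 = 239.9 kN·m (hogging).
Span AB, ΣM about A with M_B applied at B: R_B^{AB}·10.4 = 1298 + 239.9, so R_B^{AB} = 147.9 kN and R_A = 249.6 − 147.9 = 101.7 kN.
Span BC, ΣM about C: R_B^{BC}·4.7 = 141 + 239.9, so R_B^{BC} = 81.05 kN and R_C = 60 − 81.05 = -21.05 kN.
R_B = 147.9 + 81.05 = 228.9 kN.

R_B = 228.9 kN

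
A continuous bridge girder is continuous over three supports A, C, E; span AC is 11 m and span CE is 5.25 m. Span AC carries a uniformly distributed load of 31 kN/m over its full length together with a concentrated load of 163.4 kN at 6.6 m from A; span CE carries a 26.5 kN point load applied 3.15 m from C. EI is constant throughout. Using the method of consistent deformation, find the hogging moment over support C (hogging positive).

M_C = 558.6 kN·m

Insert a hinge at C; M_C is the redundant, and each span becomes simply supported.
End slopes at the hinge C, treating each span as simply supported:
  span AC: UDL 31: wL³/(24EI) = 1719/EI
  span AC: point load 163.4 at a = 6.6: Pab(L + a)/(6LEI) = 1265/EI
  span CE: point load 26.5 at a = 3.15: Pab(L + b)/(6LEI) = 40.9/EI
  relative rotation θ_0 = (2985 + 40.9)/EI = 3025/EI
A unit hogging moment at C produces rotation L₁/(3EI) + L₂/(3EI) = 5.417/EI.
Slope continuity at C: θ_0 = M_C·5.417/EI, so M_C = 3025/5.417 = 558.6 kN·m (hogging).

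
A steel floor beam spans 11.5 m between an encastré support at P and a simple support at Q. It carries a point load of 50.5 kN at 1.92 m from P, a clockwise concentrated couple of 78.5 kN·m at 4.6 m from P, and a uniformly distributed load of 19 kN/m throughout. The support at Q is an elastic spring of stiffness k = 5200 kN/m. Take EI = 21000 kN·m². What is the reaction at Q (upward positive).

R_Q = 89.77 kN

Choose R_Q as the redundant. The primary structure is the cantilever fixed at P.
Free-end deflection of the primary structure under the applied loading (downward +):
  point load 50.5 at a = 1.92: Pa²(3L − a)/(6EI) = 1011/EI
  clockwise couple 78.5 at a = 4.6: M₀a(2L − a)/(2EI) = 3322/EI
  UDL 19: wL⁴/(8EI) = 41539/EI
  δ_0 = 45872/EI
Tip deflection under a unit load at Q: L³/(3EI) = 507/EI.
With EI = 21000 kN·m²: δ_0 = 2.1844 m and δ_{QQ} = 0.024141 m/kN.
Compatibility — the spring shortens by R_Q/k under the reaction it provides: δ_0 − R_Q·δ_{QQ} = R_Q/k. With 1/k = 0.000192 m/kN, R_Q = δ_0 / (δ_{QQ} + 1/k) = 2.1844 / (0.024141 + 0.000192) = 89.77 kN.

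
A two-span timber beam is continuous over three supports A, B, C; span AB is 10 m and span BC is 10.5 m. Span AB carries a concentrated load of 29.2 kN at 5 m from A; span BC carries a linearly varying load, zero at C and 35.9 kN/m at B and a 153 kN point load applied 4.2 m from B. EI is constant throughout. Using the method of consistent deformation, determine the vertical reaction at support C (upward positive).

R_C = 93.56 kN

Insert a hinge at B; M_B is the redundant, and each span becomes simply supported.
End slopes at the hinge B, treating each span as simply supported:
  span AB: point load 29.2 at a = 5: Pab(L + a)/(6LEI) = 182.5/EI
  span BC: triangular load, peak 35.9: w₀L³/(45EI) = 923.5/EI
  span BC: point load 153 at a = 4.2: Pab(L + b)/(6LEI) = 1080/EI
  relative rotation θ_0 = (182.5 + 2003)/EI = 2186/EI
A unit hogging moment at B produces rotation L₁/(3EI) + L₂/(3EI) = 6.833/EI.
Slope continuity at B: θ_0 = M_B·6.833/EI, so M_B = 2186/6.833 = 319.8 kN·m (hogging).
Span BC, ΣM about C: R_B^{BC}·10.5 = 2283 + 319.8, so R_B^{BC} = 247.9 kN and R_C = 341.5 − 247.9 = 93.56 kN.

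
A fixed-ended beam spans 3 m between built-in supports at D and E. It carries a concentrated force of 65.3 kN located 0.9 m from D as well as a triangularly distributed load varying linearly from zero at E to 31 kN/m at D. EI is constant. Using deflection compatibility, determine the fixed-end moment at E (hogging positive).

M_E = 21.64 kN·m

Take the two fixed-end moments M_D, M_E as redundants; the released structure is the simple span DE.
Simple-span end rotations at D and E under the given loads:
  at D: point load 65.3 at a = 0.9: Pab(L + b)/(6LEI) = 34.97/EI
  at E: point load 65.3 at a = 0.9: Pab(L + a)/(6LEI) = 26.74/EI
  at D: triangular load, peak 31: w₀L³/(45EI) = 18.6/EI
  at E: triangular load, peak 31: 7w₀L³/(360EI) = 16.27/EI
  θ_D0 = 53.57/EI,  θ_E0 = 43.02/EI
Flexibility coefficients: a unit moment at one end gives L/(3EI) there and L/(6EI) at the far end, so f₁₁ = f₂₂ = 1/EI and f₁₂ = f₂₁ = 0.5/EI.
Compatibility — zero rotation at each built-in end:
  1 M_D + 0.5 M_E = 53.57
  0.5 M_D + 1 M_E = 43.02
Solving the pair gives M_D = 42.75 kN·m and M_E = 21.64 kN·m (hogging).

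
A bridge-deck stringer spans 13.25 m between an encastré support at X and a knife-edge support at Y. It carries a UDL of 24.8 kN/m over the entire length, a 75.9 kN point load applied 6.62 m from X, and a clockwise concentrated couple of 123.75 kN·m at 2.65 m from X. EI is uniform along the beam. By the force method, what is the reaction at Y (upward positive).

R_Y = 152 kN

Choose R_Y as the redundant. The primary structure is the cantilever fixed at X.
Downward deflection at the released point Y due to the loads:
  UDL 24.8: wL⁴/(8EI) = 95549/EI
  point load 75.9 at a = 6.62: Pa²(3L − a)/(6EI) = 18367/EI
  clockwise couple 123.75 at a = 2.65: M₀a(2L − a)/(2EI) = 3911/EI
  δ_0 = 117826/EI
Flexibility coefficient — unit upward force at Y: δ_{YY} = L³/(3EI) = 775.4/EI.
Compatibility at Y: δ_0 − R_Y·δ_{YY} = 0, so R_Y = 117826/775.4 = 152 kN.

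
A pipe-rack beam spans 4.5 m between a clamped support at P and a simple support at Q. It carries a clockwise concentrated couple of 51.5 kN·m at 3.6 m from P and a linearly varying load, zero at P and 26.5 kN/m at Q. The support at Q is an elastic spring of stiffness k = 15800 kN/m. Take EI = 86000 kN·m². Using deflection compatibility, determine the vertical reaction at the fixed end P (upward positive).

R_P = 17.84 kN

Choose R_Q as the redundant. The primary structure is the cantilever fixed at P.
Primary-structure tip deflection at Q by superposition:
  clockwise couple 51.5 at a = 3.6: M₀a(2L − a)/(2EI) = 500.6/EI
  triangular load, peak 26.5 at the free end: 11w₀L⁴/(120EI) = 996.1/EI
  δ_0 = 1497/EI
Flexibility coefficient — unit upward force at Q: δ_{QQ} = L³/(3EI) = 30.38/EI.
With EI = 86000 kN·m²: δ_0 = 0.017403 m and δ_{QQ} = 0.000353 m/kN.
Compatibility — the spring shortens by R_Q/k under the reaction it provides: δ_0 − R_Q·δ_{QQ} = R_Q/k. With 1/k = 0.000063 m/kN, R_Q = δ_0 / (δ_{QQ} + 1/k) = 0.017403 / (0.000353 + 0.000063) = 41.79 kN.
Vertical equilibrium: R_P = ΣP − R_Q = 59.62 − 41.79 = 17.84 kN.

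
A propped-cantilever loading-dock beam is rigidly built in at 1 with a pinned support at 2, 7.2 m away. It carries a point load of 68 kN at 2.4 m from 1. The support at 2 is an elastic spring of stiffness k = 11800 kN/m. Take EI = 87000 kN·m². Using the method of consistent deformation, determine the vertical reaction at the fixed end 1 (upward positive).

Release the roller at 2. Primary structure: cantilever fixed at 1.
Downward deflection at the released point 2 due to the loads:
  point load 68 at a = 2.4: Pa²(3L − a)/(6EI) = 1253/EI
Flexibility coefficient — unit upward force at 2: δ_{22} = L³/(3EI) = 124.4/EI.
With EI = 87000 kN·m²: δ_0 = 0.014407 m and δ_{22} = 0.00143 m/kN.
Compatibility — the spring shortens by R_2/k under the reaction it provides: δ_0 − R_2·δ_{22} = R_2/k. With 1/k = 0.000085 m/kN, R_2 = δ_0 / (δ_{22} + 1/k) = 0.014407 / (0.00143 + 0.000085) = 9.51 kN.
Vertical equilibrium: R_1 = ΣP − R_2 = 68 − 9.51 = 58.49 kN.

R_1 = 58.49 kN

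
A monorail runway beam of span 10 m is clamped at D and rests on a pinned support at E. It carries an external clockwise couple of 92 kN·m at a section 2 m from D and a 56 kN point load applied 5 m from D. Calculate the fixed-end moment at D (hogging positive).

M_D = 147.3 kN·m

Release the roller at E. Primary structure: cantilever fixed at D.
Downward deflection at the released point E due to the loads:
  clockwise couple 92 at a = 2: M₀a(2L − a)/(2EI) = 1656/EI
  point load 56 at a = 5: Pa²(3L − a)/(6EI) = 5833/EI
  δ_0 = 7489/EI
Flexibility coefficient — unit upward force at E: δ_{EE} = L³/(3EI) = 333.3/EI.
The prop prevents deflection at E: R_E = δ_0/δ_{EE} = 7489/333.3 = 22.47 kN.
Moment equilibrium about D: M_D = Σ(load moments about D) − R_E·L = 372 − 22.47×10 = 147.3 kN·m.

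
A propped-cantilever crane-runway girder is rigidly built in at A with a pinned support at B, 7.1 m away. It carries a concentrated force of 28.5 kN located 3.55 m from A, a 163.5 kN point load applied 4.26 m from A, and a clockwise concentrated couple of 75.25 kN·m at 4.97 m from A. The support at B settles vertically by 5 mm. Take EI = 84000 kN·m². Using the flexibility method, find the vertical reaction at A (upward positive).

R_A = 101.5 kN

Release the roller at B. Primary structure: cantilever fixed at A.
Free-end deflection of the primary structure under the applied loading (downward +):
  point load 28.5 at a = 3.55: Pa²(3L − a)/(6EI) = 1063/EI
  point load 163.5 at a = 4.26: Pa²(3L − a)/(6EI) = 8427/EI
  clockwise couple 75.25 at a = 4.97: M₀a(2L − a)/(2EI) = 1726/EI
  δ_0 = 11215/EI
Flexibility coefficient — unit upward force at B: δ_{BB} = L³/(3EI) = 119.3/EI.
With EI = 84000 kN·m²: δ_0 = 0.13351 m and δ_{BB} = 0.00142 m/kN.
Compatibility — the beam at B must follow the support down by 0.005 m: δ_0 − R_B·δ_{BB} = 0.005, so R_B = (0.13351 − 0.005)/0.00142 = 90.48 kN.
Vertical equilibrium: R_A = ΣP − R_B = 192 − 90.48 = 101.5 kN.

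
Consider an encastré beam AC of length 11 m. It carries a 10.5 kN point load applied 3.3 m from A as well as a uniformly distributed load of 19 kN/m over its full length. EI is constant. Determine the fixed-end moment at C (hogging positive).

Release both end moments; the primary structure is a simply-supported span AC with redundants M_A and M_C.
End rotations of the released simple span under the applied load (×1/EI):
  at A: point load 10.5 at a = 3.3: Pab(L + b)/(6LEI) = 75.59/EI
  at C: point load 10.5 at a = 3.3: Pab(L + a)/(6LEI) = 57.81/EI
  at A: UDL 19: wL³/(24EI) = 1054/EI
  at C: UDL 19: wL³/(24EI) = 1054/EI
  θ_A0 = 1129/EI,  θ_C0 = 1112/EI
Flexibility coefficients: a unit moment at one end gives L/(3EI) there and L/(6EI) at the far end, so f₁₁ = f₂₂ = 3.667/EI and f₁₂ = f₂₁ = 1.833/EI.
Compatibility — zero rotation at each built-in end:
  3.667 M_A + 1.833 M_C = 1129
  1.833 M_A + 3.667 M_C = 1112
Solving the pair gives M_A = 208.6 kN·m and M_C = 198.9 kN·m (hogging).

M_C = 198.9 kN·m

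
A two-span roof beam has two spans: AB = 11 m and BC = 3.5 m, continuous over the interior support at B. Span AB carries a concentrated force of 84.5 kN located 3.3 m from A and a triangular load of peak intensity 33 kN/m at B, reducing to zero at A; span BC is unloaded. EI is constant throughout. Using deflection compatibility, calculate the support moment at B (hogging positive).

Insert a hinge at B; M_B is the redundant, and each span becomes simply supported.
End slopes at the hinge B, treating each span as simply supported:
  span AB: point load 84.5 at a = 3.3: Pab(L + a)/(6LEI) = 465.2/EI
  span AB: triangular load, peak 33: w₀L³/(45EI) = 976.1/EI
  relative rotation θ_0 = (1441 + 0)/EI = 1441/EI
A unit hogging moment at B produces rotation L₁/(3EI) + L₂/(3EI) = 4.833/EI.
Compatibility: M_B·(L₁+L₂)/(3EI) = θ_0, giving M_B = 298.2 kN·m (hogging).

M_B = 298.2 kN·m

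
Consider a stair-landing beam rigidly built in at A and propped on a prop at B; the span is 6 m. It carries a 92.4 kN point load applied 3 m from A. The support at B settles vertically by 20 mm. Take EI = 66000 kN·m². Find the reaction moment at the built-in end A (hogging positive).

Take the reaction at B as the redundant and release it; the primary structure is a cantilever fixed at A.
Downward deflection at the released point B due to the loads:
  point load 92.4 at a = 3: Pa²(3L − a)/(6EI) = 2079/EI
Tip deflection under a unit load at B: L³/(3EI) = 72/EI.
With EI = 66000 kN·m²: δ_0 = 0.0315 m and δ_{BB} = 0.001091 m/kN.
Compatibility — the beam at B must follow the support down by 0.02 m: δ_0 − R_B·δ_{BB} = 0.02, so R_B = (0.0315 − 0.02)/0.001091 = 10.54 kN.
Moment equilibrium about A: M_A = Σ(load moments about A) − R_B·L = 277.2 − 10.54×6 = 213.9 kN·m.

M_A = 213.9 kN·m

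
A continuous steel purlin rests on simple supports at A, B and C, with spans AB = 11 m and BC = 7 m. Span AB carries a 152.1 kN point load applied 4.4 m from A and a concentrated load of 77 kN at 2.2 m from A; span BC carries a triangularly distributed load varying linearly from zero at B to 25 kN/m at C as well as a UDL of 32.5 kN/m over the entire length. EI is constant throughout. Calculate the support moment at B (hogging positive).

Insert a hinge at B; M_B is the redundant, and each span becomes simply supported.
Discontinuity in slope at B on the released structure — sum the simple-span end rotations:
  span AB: point load 152.1 at a = 4.4: Pab(L + a)/(6LEI) = 1031/EI
  span AB: point load 77 at a = 2.2: Pab(L + a)/(6LEI) = 298.1/EI
  span BC: triangular load, peak 25: 7w₀L³/(360EI) = 166.7/EI
  span BC: UDL 32.5: wL³/(24EI) = 464.5/EI
  relative rotation θ_0 = (1329 + 631.2)/EI = 1960/EI
A unit hogging moment at B produces rotation L₁/(3EI) + L₂/(3EI) = 6/EI.
Compatibility: M_B·(L₁+L₂)/(3EI) = θ_0, giving M_B = 326.7 kN·m (hogging).

M_B = 326.7 kN·m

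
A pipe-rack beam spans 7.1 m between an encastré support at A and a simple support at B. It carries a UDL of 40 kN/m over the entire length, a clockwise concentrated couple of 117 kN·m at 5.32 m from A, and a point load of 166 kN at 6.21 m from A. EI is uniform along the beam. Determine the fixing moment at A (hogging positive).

M_A = 277.3 kN·m

Take the reaction at B as the redundant and release it; the primary structure is a cantilever fixed at A.
Free-end deflection of the primary structure under the applied loading (downward +):
  UDL 40: wL⁴/(8EI) = 12706/EI
  clockwise couple 117 at a = 5.32: M₀a(2L − a)/(2EI) = 2764/EI
  point load 166 at a = 6.21: Pa²(3L − a)/(6EI) = 16100/EI
  δ_0 = 31570/EI
Flexibility coefficient — unit upward force at B: δ_{BB} = L³/(3EI) = 119.3/EI.
Compatibility at B: δ_0 − R_B·δ_{BB} = 0, so R_B = 31570/119.3 = 264.6 kN.
Moment equilibrium about A: M_A = Σ(load moments about A) − R_B·L = 2156 − 264.6×7.1 = 277.3 kN·m.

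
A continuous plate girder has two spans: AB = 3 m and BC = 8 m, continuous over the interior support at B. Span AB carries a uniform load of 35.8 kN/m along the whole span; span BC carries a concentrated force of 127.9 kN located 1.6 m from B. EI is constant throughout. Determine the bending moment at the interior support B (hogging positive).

Release continuity at B by inserting a hinge; the redundant is the internal moment M_B. The primary structure is two simply-supported spans AB and BC.
Discontinuity in slope at B on the released structure — sum the simple-span end rotations:
  span AB: UDL 35.8: wL³/(24EI) = 40.27/EI
  span BC: point load 127.9 at a = 1.6: Pab(L + b)/(6LEI) = 392.9/EI
  relative rotation θ_0 = (40.27 + 392.9)/EI = 433.2/EI
A unit hogging moment at B produces rotation L₁/(3EI) + L₂/(3EI) = 3.667/EI.
Slope continuity at B: θ_0 = M_B·3.667/EI, so M_B = 433.2/3.667 = 118.1 kN·m (hogging).

M_B = 118.1 kN·m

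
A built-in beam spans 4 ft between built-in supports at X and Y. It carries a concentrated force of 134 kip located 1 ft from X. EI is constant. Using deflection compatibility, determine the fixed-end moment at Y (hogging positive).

Release both end moments; the primary structure is a simply-supported span XY with redundants M_X and M_Y.
On the primary (simply-supported) span, the end slopes from the loading are:
  at X: point load 134 at a = 1: Pab(L + b)/(6LEI) = 117.2/EI
  at Y: point load 134 at a = 1: Pab(L + a)/(6LEI) = 83.75/EI
  θ_X0 = 117.2/EI,  θ_Y0 = 83.75/EI
Flexibility coefficients: a unit moment at one end gives L/(3EI) there and L/(6EI) at the far end, so f₁₁ = f₂₂ = 1.333/EI and f₁₂ = f₂₁ = 0.6667/EI.
Compatibility — zero rotation at each built-in end:
  1.333 M_X + 0.6667 M_Y = 117.2
  0.6667 M_X + 1.333 M_Y = 83.75
Solving the pair gives M_X = 75.38 kip·ft and M_Y = 25.12 kip·ft (hogging).

M_Y = 25.12 kip·ft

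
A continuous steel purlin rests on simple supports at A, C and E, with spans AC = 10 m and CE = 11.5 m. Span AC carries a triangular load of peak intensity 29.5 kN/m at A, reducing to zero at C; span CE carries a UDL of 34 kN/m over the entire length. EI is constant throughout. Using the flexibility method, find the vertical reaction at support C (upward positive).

R_C = 315.8 kN

Take M_C as the redundant. Released structure: two simple spans AC and CE with a hinge at C.
Rotations at C on the released spans (each span's end-slope, ×1/EI):
  span AC: triangular load, peak 29.5: 7w₀L³/(360EI) = 573.6/EI
  span CE: UDL 34: wL³/(24EI) = 2155/EI
  relative rotation θ_0 = (573.6 + 2155)/EI = 2728/EI
A unit hogging moment at C produces rotation L₁/(3EI) + L₂/(3EI) = 7.167/EI.
Compatibility: M_C·(L₁+L₂)/(3EI) = θ_0, giving M_C = 380.7 kN·m (hogging).
Span AC, ΣM about A with M_C applied at C: R_C^{AC}·10 = 491.7 + 380.7, so R_C^{AC} = 87.23 kN and R_A = 147.5 − 87.23 = 60.27 kN.
Span CE, ΣM about E: R_C^{CE}·11.5 = 2248 + 380.7, so R_C^{CE} = 228.6 kN and R_E = 391 − 228.6 = 162.4 kN.
R_C = 87.23 + 228.6 = 315.8 kN.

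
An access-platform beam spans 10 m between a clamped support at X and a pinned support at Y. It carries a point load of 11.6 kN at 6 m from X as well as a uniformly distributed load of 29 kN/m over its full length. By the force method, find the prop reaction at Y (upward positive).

Remove the prop at Y; the released (primary) structure is a cantilever built in at X.
Downward deflection at the released point Y due to the loads:
  point load 11.6 at a = 6: Pa²(3L − a)/(6EI) = 1670/EI
  UDL 29: wL⁴/(8EI) = 36250/EI
  δ_0 = 37920/EI
Tip deflection under a unit load at Y: L³/(3EI) = 333.3/EI.
Compatibility at Y: δ_0 − R_Y·δ_{YY} = 0, so R_Y = 37920/333.3 = 113.8 kN.

R_Y = 113.8 kN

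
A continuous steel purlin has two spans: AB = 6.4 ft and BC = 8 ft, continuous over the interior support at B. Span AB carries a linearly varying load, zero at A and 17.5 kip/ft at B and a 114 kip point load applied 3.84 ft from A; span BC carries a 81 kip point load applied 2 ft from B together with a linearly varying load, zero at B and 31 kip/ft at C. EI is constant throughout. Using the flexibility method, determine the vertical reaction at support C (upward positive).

R_C = 77.06 kip

Take M_B as the redundant. Released structure: two simple spans AB and BC with a hinge at B.
End slopes at the hinge B, treating each span as simply supported:
  span AB: triangular load, peak 17.5: w₀L³/(45EI) = 101.9/EI
  span AB: point load 114 at a = 3.84: Pab(L + a)/(6LEI) = 298.8/EI
  span BC: point load 81 at a = 2: Pab(L + b)/(6LEI) = 283.5/EI
  span BC: triangular load, peak 31: 7w₀L³/(360EI) = 308.6/EI
  relative rotation θ_0 = (400.8 + 592.1)/EI = 992.9/EI
A unit hogging moment at B produces rotation L₁/(3EI) + L₂/(3EI) = 4.8/EI.
Slope continuity at B: θ_0 = M_B·4.8/EI, so M_B = 992.9/4.8 = 206.9 kip·ft (hogging).
Span BC, ΣM about C: R_B^{BC}·8 = 816.7 + 206.9, so R_B^{BC} = 127.9 kip and R_C = 205 − 127.9 = 77.06 kip.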